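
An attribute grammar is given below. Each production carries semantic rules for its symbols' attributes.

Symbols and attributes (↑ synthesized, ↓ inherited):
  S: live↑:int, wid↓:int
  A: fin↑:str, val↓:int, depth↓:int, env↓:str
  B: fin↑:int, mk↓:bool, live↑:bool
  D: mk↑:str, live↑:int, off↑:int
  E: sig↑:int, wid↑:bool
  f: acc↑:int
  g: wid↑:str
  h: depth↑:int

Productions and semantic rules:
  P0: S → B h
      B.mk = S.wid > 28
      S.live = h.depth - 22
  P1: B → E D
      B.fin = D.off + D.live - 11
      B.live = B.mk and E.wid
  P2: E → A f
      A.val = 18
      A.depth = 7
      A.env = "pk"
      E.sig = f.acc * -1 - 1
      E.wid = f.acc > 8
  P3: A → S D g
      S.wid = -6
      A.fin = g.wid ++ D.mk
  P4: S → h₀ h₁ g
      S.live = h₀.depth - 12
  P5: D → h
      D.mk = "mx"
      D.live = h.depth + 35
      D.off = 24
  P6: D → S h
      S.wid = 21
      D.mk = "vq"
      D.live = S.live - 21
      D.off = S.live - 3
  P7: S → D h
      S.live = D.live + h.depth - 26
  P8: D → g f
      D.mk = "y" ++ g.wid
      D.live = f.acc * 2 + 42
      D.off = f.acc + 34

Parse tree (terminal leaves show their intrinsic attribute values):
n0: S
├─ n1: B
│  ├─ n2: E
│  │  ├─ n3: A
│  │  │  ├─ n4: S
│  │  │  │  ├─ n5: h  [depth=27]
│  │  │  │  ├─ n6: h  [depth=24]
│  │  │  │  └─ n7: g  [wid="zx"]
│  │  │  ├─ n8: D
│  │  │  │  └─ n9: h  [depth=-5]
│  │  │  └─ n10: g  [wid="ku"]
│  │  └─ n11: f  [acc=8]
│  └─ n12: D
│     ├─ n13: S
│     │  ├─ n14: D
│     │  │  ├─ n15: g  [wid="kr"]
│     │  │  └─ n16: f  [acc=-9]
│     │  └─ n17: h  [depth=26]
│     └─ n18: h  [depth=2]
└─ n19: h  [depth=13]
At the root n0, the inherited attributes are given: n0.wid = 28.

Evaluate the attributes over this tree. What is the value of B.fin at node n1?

13

1. n0.wid = 28  [given at root]
2. n1.mk = false  [S.wid > 28]
3. n3.val = 18  [18]
4. n3.depth = 7  [7]
5. n3.env = "pk"  ["pk"]
6. n4.wid = -6  [-6]
7. n5.depth = 27  [terminal]
8. n6.depth = 24  [terminal]
9. n7.wid = "zx"  [terminal]
10. n4.live = 15  [h₀.depth - 12]
11. n9.depth = -5  [terminal]
12. n8.mk = "mx"  ["mx"]
13. n8.live = 30  [h.depth + 35]
14. n8.off = 24  [24]
15. n10.wid = "ku"  [terminal]
16. n3.fin = "kumx"  [g.wid ++ D.mk]
17. n11.acc = 8  [terminal]
18. n2.sig = -9  [f.acc * -1 - 1]
19. n2.wid = false  [f.acc > 8]
20. n13.wid = 21  [21]
21. n15.wid = "kr"  [terminal]
22. n16.acc = -9  [terminal]
23. n14.mk = "ykr"  ["y" ++ g.wid]
24. n14.live = 24  [f.acc * 2 + 42]
25. n14.off = 25  [f.acc + 34]
26. n17.depth = 26  [terminal]
27. n13.live = 24  [D.live + h.depth - 26]
28. n18.depth = 2  [terminal]
29. n12.mk = "vq"  ["vq"]
30. n12.live = 3  [S.live - 21]
31. n12.off = 21  [S.live - 3]
32. n1.fin = 13  [D.off + D.live - 11]
33. n1.live = false  [B.mk and E.wid]
34. n19.depth = 13  [terminal]
35. n0.live = -9  [h.depth - 22]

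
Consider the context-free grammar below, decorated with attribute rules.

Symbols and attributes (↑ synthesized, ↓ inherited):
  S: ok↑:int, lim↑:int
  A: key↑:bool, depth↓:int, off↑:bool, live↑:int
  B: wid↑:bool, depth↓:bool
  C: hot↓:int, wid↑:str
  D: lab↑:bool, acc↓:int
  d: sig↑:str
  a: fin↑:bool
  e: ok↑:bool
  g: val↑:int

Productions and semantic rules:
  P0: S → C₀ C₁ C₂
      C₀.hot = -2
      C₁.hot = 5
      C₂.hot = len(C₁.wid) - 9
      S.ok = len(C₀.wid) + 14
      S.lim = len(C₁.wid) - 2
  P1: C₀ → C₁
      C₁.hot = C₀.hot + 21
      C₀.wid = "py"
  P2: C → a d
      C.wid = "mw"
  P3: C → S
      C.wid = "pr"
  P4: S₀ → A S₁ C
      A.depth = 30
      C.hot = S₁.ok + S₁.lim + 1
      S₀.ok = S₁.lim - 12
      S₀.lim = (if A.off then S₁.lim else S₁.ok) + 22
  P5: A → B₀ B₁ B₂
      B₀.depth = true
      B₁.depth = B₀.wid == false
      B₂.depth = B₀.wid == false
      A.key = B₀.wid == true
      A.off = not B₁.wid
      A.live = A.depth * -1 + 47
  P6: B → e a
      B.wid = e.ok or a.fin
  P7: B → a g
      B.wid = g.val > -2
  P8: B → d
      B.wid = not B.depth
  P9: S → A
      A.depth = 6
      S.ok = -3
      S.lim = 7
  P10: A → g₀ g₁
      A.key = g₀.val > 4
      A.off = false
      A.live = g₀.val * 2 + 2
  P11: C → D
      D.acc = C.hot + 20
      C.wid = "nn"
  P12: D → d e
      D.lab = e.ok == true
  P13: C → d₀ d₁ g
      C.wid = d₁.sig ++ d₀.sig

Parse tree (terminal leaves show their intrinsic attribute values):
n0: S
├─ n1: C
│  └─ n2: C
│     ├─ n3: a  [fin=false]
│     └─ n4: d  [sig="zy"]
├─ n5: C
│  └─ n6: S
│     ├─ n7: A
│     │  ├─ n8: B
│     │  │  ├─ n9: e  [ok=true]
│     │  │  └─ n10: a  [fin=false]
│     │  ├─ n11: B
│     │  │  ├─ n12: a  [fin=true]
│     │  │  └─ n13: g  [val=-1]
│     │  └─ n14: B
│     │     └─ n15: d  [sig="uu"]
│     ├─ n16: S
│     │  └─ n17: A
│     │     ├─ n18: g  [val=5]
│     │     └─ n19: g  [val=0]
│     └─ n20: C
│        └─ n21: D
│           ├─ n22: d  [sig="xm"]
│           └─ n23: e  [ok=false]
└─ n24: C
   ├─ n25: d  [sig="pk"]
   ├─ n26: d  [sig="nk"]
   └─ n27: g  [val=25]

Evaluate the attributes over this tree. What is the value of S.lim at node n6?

1. n1.hot = -2  [-2]
2. n2.hot = 19  [C₀.hot + 21]
3. n3.fin = false  [terminal]
4. n4.sig = "zy"  [terminal]
5. n2.wid = "mw"  ["mw"]
6. n1.wid = "py"  ["py"]
7. n5.hot = 5  [5]
8. n7.depth = 30  [30]
9. n8.depth = true  [true]
10. n9.ok = true  [terminal]
11. n10.fin = false  [terminal]
12. n8.wid = true  [e.ok or a.fin]
13. n11.depth = false  [B₀.wid == false]
14. n12.fin = true  [terminal]
15. n13.val = -1  [terminal]
16. n11.wid = true  [g.val > -2]
17. n14.depth = false  [B₀.wid == false]
18. n15.sig = "uu"  [terminal]
19. n14.wid = true  [not B.depth]
20. n7.key = true  [B₀.wid == true]
21. n7.off = false  [not B₁.wid]
22. n7.live = 17  [A.depth * -1 + 47]
23. n17.depth = 6  [6]
24. n18.val = 5  [terminal]
25. n19.val = 0  [terminal]
26. n17.key = true  [g₀.val > 4]
27. n17.off = false  [false]
28. n17.live = 12  [g₀.val * 2 + 2]
29. n16.ok = -3  [-3]
30. n16.lim = 7  [7]
31. n20.hot = 5  [S₁.ok + S₁.lim + 1]
32. n21.acc = 25  [C.hot + 20]
33. n22.sig = "xm"  [terminal]
34. n23.ok = false  [terminal]
35. n21.lab = false  [e.ok == true]
36. n20.wid = "nn"  ["nn"]
37. n6.ok = -5  [S₁.lim - 12]
38. n6.lim = 19  [(if A.off then S₁.lim else S₁.ok) + 22]
39. n5.wid = "pr"  ["pr"]
40. n24.hot = -7  [len(C₁.wid) - 9]
41. n25.sig = "pk"  [terminal]
42. n26.sig = "nk"  [terminal]
43. n27.val = 25  [terminal]
44. n24.wid = "nkpk"  [d₁.sig ++ d₀.sig]
45. n0.ok = 16  [len(C₀.wid) + 14]
46. n0.lim = 0  [len(C₁.wid) - 2]

19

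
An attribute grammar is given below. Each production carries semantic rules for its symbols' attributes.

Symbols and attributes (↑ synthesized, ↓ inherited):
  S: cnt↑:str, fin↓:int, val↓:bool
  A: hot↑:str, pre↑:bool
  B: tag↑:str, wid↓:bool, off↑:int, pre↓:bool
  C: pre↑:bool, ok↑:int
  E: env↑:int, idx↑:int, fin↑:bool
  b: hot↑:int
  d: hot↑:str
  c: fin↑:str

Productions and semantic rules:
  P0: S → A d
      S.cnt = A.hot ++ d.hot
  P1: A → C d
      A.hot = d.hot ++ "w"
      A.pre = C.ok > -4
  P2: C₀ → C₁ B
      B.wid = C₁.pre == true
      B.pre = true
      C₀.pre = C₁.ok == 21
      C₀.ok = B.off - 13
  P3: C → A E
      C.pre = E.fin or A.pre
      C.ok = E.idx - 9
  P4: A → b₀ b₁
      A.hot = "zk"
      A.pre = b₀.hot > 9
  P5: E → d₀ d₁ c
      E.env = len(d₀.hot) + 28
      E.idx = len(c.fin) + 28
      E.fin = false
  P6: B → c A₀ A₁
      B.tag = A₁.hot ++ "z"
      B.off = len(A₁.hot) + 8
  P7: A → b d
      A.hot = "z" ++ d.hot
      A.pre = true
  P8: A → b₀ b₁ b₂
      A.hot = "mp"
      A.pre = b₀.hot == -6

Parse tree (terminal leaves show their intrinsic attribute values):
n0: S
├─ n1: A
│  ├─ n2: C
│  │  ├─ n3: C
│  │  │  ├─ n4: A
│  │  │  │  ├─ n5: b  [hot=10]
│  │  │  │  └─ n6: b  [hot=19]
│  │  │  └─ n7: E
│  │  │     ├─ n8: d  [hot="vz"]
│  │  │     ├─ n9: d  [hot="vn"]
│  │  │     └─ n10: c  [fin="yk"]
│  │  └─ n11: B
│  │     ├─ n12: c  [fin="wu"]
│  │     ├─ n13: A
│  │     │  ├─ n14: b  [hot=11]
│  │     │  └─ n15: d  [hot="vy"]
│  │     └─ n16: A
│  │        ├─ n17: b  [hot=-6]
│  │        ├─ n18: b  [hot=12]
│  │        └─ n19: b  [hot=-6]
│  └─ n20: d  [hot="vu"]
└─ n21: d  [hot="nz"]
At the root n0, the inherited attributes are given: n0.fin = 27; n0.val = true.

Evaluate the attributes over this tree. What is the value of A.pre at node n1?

true

1. n0.fin = 27  [given at root]
2. n0.val = true  [given at root]
3. n5.hot = 10  [terminal]
4. n6.hot = 19  [terminal]
5. n4.hot = "zk"  ["zk"]
6. n4.pre = true  [b₀.hot > 9]
7. n8.hot = "vz"  [terminal]
8. n9.hot = "vn"  [terminal]
9. n10.fin = "yk"  [terminal]
10. n7.env = 30  [len(d₀.hot) + 28]
11. n7.idx = 30  [len(c.fin) + 28]
12. n7.fin = false  [false]
13. n3.pre = true  [E.fin or A.pre]
14. n3.ok = 21  [E.idx - 9]
15. n11.wid = true  [C₁.pre == true]
16. n11.pre = true  [true]
17. n12.fin = "wu"  [terminal]
18. n14.hot = 11  [terminal]
19. n15.hot = "vy"  [terminal]
20. n13.hot = "zvy"  ["z" ++ d.hot]
21. n13.pre = true  [true]
22. n17.hot = -6  [terminal]
23. n18.hot = 12  [terminal]
24. n19.hot = -6  [terminal]
25. n16.hot = "mp"  ["mp"]
26. n16.pre = true  [b₀.hot == -6]
27. n11.tag = "mpz"  [A₁.hot ++ "z"]
28. n11.off = 10  [len(A₁.hot) + 8]
29. n2.pre = true  [C₁.ok == 21]
30. n2.ok = -3  [B.off - 13]
31. n20.hot = "vu"  [terminal]
32. n1.hot = "vuw"  [d.hot ++ "w"]
33. n1.pre = true  [C.ok > -4]
34. n21.hot = "nz"  [terminal]
35. n0.cnt = "vuwnz"  [A.hot ++ d.hot]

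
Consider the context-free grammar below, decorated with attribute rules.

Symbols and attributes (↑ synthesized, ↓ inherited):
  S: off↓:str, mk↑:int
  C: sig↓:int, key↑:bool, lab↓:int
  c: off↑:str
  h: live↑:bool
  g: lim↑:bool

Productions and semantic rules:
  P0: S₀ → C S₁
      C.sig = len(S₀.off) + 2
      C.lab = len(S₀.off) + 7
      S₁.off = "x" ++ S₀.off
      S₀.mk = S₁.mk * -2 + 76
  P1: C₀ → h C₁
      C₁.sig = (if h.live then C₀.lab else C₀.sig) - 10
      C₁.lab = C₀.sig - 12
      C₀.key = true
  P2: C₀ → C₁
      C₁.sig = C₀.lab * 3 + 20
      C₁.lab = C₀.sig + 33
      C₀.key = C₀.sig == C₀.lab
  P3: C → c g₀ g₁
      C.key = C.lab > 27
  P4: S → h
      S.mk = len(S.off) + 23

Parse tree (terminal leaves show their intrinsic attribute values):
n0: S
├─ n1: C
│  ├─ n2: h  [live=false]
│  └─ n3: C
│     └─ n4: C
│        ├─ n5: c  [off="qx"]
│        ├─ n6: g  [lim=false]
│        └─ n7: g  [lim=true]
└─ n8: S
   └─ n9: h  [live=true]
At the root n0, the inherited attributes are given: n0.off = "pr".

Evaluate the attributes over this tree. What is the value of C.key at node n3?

1. n0.off = "pr"  [given at root]
2. n1.sig = 4  [len(S₀.off) + 2]
3. n1.lab = 9  [len(S₀.off) + 7]
4. n2.live = false  [terminal]
5. n3.sig = -6  [(if h.live then C₀.lab else C₀.sig) - 10]
6. n3.lab = -8  [C₀.sig - 12]
7. n4.sig = -4  [C₀.lab * 3 + 20]
8. n4.lab = 27  [C₀.sig + 33]
9. n5.off = "qx"  [terminal]
10. n6.lim = false  [terminal]
11. n7.lim = true  [terminal]
12. n4.key = false  [C.lab > 27]
13. n3.key = false  [C₀.sig == C₀.lab]
14. n1.key = true  [true]
15. n8.off = "xpr"  ["x" ++ S₀.off]
16. n9.live = true  [terminal]
17. n8.mk = 26  [len(S.off) + 23]
18. n0.mk = 24  [S₁.mk * -2 + 76]

false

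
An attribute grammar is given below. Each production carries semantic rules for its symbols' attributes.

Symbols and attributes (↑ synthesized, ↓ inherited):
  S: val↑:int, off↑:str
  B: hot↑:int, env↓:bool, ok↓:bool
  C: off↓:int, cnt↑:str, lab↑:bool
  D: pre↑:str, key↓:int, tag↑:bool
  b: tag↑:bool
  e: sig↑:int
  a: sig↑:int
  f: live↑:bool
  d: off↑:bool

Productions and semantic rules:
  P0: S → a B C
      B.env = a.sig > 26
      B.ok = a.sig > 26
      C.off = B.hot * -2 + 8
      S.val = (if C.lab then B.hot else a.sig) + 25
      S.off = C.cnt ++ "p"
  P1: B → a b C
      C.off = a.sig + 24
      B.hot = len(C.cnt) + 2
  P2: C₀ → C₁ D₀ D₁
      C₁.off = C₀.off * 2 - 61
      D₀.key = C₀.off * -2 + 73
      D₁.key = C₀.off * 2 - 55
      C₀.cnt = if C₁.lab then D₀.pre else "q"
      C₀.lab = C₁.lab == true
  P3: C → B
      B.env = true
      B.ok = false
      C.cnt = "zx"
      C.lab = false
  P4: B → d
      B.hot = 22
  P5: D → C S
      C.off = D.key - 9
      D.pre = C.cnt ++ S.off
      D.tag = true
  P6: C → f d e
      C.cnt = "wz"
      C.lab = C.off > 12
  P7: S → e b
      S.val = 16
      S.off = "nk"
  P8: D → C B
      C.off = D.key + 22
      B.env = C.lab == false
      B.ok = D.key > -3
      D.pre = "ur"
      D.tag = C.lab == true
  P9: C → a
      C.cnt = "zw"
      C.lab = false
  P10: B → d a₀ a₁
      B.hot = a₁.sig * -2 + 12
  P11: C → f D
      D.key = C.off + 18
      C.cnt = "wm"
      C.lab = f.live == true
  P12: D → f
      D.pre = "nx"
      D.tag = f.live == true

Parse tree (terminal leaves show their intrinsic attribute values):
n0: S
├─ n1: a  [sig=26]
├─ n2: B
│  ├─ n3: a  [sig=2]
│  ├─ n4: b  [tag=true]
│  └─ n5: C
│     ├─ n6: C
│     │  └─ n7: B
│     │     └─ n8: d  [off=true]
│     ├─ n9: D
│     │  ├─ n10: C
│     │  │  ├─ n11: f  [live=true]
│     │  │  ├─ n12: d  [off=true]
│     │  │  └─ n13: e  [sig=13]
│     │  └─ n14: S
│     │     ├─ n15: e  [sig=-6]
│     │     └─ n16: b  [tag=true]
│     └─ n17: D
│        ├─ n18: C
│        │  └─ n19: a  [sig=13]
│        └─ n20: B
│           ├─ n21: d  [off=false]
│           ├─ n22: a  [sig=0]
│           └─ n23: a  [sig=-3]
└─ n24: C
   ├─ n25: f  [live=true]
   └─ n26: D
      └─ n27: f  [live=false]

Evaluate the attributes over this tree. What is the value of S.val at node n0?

28

1. n1.sig = 26  [terminal]
2. n2.env = false  [a.sig > 26]
3. n2.ok = false  [a.sig > 26]
4. n3.sig = 2  [terminal]
5. n4.tag = true  [terminal]
6. n5.off = 26  [a.sig + 24]
7. n6.off = -9  [C₀.off * 2 - 61]
8. n7.env = true  [true]
9. n7.ok = false  [false]
10. n8.off = true  [terminal]
11. n7.hot = 22  [22]
12. n6.cnt = "zx"  ["zx"]
13. n6.lab = false  [false]
14. n9.key = 21  [C₀.off * -2 + 73]
15. n10.off = 12  [D.key - 9]
16. n11.live = true  [terminal]
17. n12.off = true  [terminal]
18. n13.sig = 13  [terminal]
19. n10.cnt = "wz"  ["wz"]
20. n10.lab = false  [C.off > 12]
21. n15.sig = -6  [terminal]
22. n16.tag = true  [terminal]
23. n14.val = 16  [16]
24. n14.off = "nk"  ["nk"]
25. n9.pre = "wznk"  [C.cnt ++ S.off]
26. n9.tag = true  [true]
27. n17.key = -3  [C₀.off * 2 - 55]
28. n18.off = 19  [D.key + 22]
29. n19.sig = 13  [terminal]
30. n18.cnt = "zw"  ["zw"]
31. n18.lab = false  [false]
32. n20.env = true  [C.lab == false]
33. n20.ok = false  [D.key > -3]
34. n21.off = false  [terminal]
35. n22.sig = 0  [terminal]
36. n23.sig = -3  [terminal]
37. n20.hot = 18  [a₁.sig * -2 + 12]
38. n17.pre = "ur"  ["ur"]
39. n17.tag = false  [C.lab == true]
40. n5.cnt = "q"  [if C₁.lab then D₀.pre else "q"]
41. n5.lab = false  [C₁.lab == true]
42. n2.hot = 3  [len(C.cnt) + 2]
43. n24.off = 2  [B.hot * -2 + 8]
44. n25.live = true  [terminal]
45. n26.key = 20  [C.off + 18]
46. n27.live = false  [terminal]
47. n26.pre = "nx"  ["nx"]
48. n26.tag = false  [f.live == true]
49. n24.cnt = "wm"  ["wm"]
50. n24.lab = true  [f.live == true]
51. n0.val = 28  [(if C.lab then B.hot else a.sig) + 25]
52. n0.off = "wmp"  [C.cnt ++ "p"]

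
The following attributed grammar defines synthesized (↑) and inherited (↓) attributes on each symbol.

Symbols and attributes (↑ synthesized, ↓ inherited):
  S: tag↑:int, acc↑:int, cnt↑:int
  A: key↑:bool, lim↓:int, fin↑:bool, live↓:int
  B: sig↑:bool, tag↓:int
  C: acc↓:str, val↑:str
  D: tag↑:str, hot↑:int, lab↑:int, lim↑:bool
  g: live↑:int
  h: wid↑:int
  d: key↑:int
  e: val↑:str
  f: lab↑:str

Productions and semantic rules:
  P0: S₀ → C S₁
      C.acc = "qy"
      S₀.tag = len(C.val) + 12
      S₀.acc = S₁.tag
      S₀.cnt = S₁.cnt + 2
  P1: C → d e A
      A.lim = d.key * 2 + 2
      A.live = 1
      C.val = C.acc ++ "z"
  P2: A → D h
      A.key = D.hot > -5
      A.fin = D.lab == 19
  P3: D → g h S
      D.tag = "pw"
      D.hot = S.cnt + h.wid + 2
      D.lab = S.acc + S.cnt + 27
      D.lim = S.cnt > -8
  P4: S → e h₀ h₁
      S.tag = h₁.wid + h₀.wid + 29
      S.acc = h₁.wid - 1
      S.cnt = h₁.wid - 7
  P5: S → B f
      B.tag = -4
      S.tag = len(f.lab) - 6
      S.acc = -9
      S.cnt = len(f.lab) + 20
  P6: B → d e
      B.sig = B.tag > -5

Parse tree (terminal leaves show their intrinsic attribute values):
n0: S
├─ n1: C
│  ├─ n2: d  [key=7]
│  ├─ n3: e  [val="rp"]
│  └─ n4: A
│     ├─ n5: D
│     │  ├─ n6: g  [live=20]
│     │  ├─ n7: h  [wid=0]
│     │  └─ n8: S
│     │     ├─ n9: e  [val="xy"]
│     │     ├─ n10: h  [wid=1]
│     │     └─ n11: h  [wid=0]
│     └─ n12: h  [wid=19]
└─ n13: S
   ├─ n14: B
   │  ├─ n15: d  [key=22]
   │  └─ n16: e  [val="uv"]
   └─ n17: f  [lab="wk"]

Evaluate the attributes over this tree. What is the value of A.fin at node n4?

1. n1.acc = "qy"  ["qy"]
2. n2.key = 7  [terminal]
3. n3.val = "rp"  [terminal]
4. n4.lim = 16  [d.key * 2 + 2]
5. n4.live = 1  [1]
6. n6.live = 20  [terminal]
7. n7.wid = 0  [terminal]
8. n9.val = "xy"  [terminal]
9. n10.wid = 1  [terminal]
10. n11.wid = 0  [terminal]
11. n8.tag = 30  [h₁.wid + h₀.wid + 29]
12. n8.acc = -1  [h₁.wid - 1]
13. n8.cnt = -7  [h₁.wid - 7]
14. n5.tag = "pw"  ["pw"]
15. n5.hot = -5  [S.cnt + h.wid + 2]
16. n5.lab = 19  [S.acc + S.cnt + 27]
17. n5.lim = true  [S.cnt > -8]
18. n12.wid = 19  [terminal]
19. n4.key = false  [D.hot > -5]
20. n4.fin = true  [D.lab == 19]
21. n1.val = "qyz"  [C.acc ++ "z"]
22. n14.tag = -4  [-4]
23. n15.key = 22  [terminal]
24. n16.val = "uv"  [terminal]
25. n14.sig = true  [B.tag > -5]
26. n17.lab = "wk"  [terminal]
27. n13.tag = -4  [len(f.lab) - 6]
28. n13.acc = -9  [-9]
29. n13.cnt = 22  [len(f.lab) + 20]
30. n0.tag = 15  [len(C.val) + 12]
31. n0.acc = -4  [S₁.tag]
32. n0.cnt = 24  [S₁.cnt + 2]

true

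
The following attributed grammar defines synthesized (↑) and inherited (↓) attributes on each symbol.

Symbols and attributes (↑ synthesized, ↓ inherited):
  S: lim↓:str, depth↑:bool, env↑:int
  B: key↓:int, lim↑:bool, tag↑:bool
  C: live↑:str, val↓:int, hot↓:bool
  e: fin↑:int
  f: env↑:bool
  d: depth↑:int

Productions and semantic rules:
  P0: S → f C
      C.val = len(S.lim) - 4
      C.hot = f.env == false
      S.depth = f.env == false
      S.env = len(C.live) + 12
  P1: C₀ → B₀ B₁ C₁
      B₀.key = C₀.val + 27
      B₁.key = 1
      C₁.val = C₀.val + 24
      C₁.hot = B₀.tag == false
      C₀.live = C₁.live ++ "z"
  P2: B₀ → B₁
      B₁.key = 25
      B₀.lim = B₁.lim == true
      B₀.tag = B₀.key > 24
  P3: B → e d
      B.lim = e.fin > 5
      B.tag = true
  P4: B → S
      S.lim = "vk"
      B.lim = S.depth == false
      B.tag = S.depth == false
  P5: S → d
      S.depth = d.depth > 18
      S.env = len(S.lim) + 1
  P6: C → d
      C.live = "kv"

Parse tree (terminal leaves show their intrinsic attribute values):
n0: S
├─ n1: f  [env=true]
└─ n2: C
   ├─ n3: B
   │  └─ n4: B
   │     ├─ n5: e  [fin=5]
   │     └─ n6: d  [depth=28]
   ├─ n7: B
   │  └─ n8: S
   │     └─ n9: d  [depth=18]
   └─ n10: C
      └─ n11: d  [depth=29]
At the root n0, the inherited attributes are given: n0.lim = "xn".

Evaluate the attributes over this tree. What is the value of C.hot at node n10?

1. n0.lim = "xn"  [given at root]
2. n1.env = true  [terminal]
3. n2.val = -2  [len(S.lim) - 4]
4. n2.hot = false  [f.env == false]
5. n3.key = 25  [C₀.val + 27]
6. n4.key = 25  [25]
7. n5.fin = 5  [terminal]
8. n6.depth = 28  [terminal]
9. n4.lim = false  [e.fin > 5]
10. n4.tag = true  [true]
11. n3.lim = false  [B₁.lim == true]
12. n3.tag = true  [B₀.key > 24]
13. n7.key = 1  [1]
14. n8.lim = "vk"  ["vk"]
15. n9.depth = 18  [terminal]
16. n8.depth = false  [d.depth > 18]
17. n8.env = 3  [len(S.lim) + 1]
18. n7.lim = true  [S.depth == false]
19. n7.tag = true  [S.depth == false]
20. n10.val = 22  [C₀.val + 24]
21. n10.hot = false  [B₀.tag == false]
22. n11.depth = 29  [terminal]
23. n10.live = "kv"  ["kv"]
24. n2.live = "kvz"  [C₁.live ++ "z"]
25. n0.depth = false  [f.env == false]
26. n0.env = 15  [len(C.live) + 12]

false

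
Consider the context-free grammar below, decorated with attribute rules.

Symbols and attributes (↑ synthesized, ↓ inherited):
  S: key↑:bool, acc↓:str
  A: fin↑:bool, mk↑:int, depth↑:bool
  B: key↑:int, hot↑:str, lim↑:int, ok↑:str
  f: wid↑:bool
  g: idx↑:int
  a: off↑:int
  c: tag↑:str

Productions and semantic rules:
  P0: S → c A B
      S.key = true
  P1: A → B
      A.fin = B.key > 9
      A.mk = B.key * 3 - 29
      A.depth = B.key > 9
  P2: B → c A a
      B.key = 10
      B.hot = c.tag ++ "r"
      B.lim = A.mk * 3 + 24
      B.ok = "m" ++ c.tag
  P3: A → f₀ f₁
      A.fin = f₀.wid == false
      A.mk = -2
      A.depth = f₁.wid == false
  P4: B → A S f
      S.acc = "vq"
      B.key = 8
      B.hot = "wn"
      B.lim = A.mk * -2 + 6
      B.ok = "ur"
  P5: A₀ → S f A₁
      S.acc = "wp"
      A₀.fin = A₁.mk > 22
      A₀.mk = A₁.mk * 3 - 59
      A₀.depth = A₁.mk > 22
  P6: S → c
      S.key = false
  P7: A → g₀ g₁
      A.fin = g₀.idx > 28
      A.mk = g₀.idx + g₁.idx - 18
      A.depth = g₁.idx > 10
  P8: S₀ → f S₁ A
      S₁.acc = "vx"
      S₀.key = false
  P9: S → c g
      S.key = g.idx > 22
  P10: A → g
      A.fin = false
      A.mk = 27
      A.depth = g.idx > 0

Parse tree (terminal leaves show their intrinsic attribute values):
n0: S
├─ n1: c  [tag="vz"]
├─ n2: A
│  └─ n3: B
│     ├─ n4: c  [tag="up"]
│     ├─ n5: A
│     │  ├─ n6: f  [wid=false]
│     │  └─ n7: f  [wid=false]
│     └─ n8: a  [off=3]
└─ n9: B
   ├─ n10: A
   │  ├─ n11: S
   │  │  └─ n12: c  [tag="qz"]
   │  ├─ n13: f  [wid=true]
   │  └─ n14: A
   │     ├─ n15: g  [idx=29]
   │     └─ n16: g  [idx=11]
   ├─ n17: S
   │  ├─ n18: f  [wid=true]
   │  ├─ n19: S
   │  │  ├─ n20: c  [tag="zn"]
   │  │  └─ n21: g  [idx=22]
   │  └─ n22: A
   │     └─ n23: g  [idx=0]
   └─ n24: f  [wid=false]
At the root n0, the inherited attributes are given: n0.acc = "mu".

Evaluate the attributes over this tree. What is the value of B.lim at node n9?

1. n0.acc = "mu"  [given at root]
2. n1.tag = "vz"  [terminal]
3. n4.tag = "up"  [terminal]
4. n6.wid = false  [terminal]
5. n7.wid = false  [terminal]
6. n5.fin = true  [f₀.wid == false]
7. n5.mk = -2  [-2]
8. n5.depth = true  [f₁.wid == false]
9. n8.off = 3  [terminal]
10. n3.key = 10  [10]
11. n3.hot = "upr"  [c.tag ++ "r"]
12. n3.lim = 18  [A.mk * 3 + 24]
13. n3.ok = "mup"  ["m" ++ c.tag]
14. n2.fin = true  [B.key > 9]
15. n2.mk = 1  [B.key * 3 - 29]
16. n2.depth = true  [B.key > 9]
17. n11.acc = "wp"  ["wp"]
18. n12.tag = "qz"  [terminal]
19. n11.key = false  [false]
20. n13.wid = true  [terminal]
21. n15.idx = 29  [terminal]
22. n16.idx = 11  [terminal]
23. n14.fin = true  [g₀.idx > 28]
24. n14.mk = 22  [g₀.idx + g₁.idx - 18]
25. n14.depth = true  [g₁.idx > 10]
26. n10.fin = false  [A₁.mk > 22]
27. n10.mk = 7  [A₁.mk * 3 - 59]
28. n10.depth = false  [A₁.mk > 22]
29. n17.acc = "vq"  ["vq"]
30. n18.wid = true  [terminal]
31. n19.acc = "vx"  ["vx"]
32. n20.tag = "zn"  [terminal]
33. n21.idx = 22  [terminal]
34. n19.key = false  [g.idx > 22]
35. n23.idx = 0  [terminal]
36. n22.fin = false  [false]
37. n22.mk = 27  [27]
38. n22.depth = false  [g.idx > 0]
39. n17.key = false  [false]
40. n24.wid = false  [terminal]
41. n9.key = 8  [8]
42. n9.hot = "wn"  ["wn"]
43. n9.lim = -8  [A.mk * -2 + 6]
44. n9.ok = "ur"  ["ur"]
45. n0.key = true  [true]

-8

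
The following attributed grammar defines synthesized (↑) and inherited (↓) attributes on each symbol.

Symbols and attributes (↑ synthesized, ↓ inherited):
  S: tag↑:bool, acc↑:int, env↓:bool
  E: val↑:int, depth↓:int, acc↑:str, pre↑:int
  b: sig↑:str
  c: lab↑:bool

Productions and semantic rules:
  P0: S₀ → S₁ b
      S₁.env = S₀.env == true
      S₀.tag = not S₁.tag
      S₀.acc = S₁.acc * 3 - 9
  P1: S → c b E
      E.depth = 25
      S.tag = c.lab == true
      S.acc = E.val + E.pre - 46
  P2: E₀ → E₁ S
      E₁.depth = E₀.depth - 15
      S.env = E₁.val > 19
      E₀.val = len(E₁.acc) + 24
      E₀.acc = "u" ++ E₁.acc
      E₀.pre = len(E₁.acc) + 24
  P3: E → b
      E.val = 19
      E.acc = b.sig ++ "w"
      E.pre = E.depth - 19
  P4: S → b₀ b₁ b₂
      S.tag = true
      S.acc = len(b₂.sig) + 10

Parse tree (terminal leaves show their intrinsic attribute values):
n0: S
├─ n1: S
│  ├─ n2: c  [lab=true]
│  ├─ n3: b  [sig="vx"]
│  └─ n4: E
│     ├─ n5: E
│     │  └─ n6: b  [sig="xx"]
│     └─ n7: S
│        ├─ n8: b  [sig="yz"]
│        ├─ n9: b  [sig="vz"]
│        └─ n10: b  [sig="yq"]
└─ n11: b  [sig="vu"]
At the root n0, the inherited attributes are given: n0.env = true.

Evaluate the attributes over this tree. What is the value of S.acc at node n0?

15

1. n0.env = true  [given at root]
2. n1.env = true  [S₀.env == true]
3. n2.lab = true  [terminal]
4. n3.sig = "vx"  [terminal]
5. n4.depth = 25  [25]
6. n5.depth = 10  [E₀.depth - 15]
7. n6.sig = "xx"  [terminal]
8. n5.val = 19  [19]
9. n5.acc = "xxw"  [b.sig ++ "w"]
10. n5.pre = -9  [E.depth - 19]
11. n7.env = false  [E₁.val > 19]
12. n8.sig = "yz"  [terminal]
13. n9.sig = "vz"  [terminal]
14. n10.sig = "yq"  [terminal]
15. n7.tag = true  [true]
16. n7.acc = 12  [len(b₂.sig) + 10]
17. n4.val = 27  [len(E₁.acc) + 24]
18. n4.acc = "uxxw"  ["u" ++ E₁.acc]
19. n4.pre = 27  [len(E₁.acc) + 24]
20. n1.tag = true  [c.lab == true]
21. n1.acc = 8  [E.val + E.pre - 46]
22. n11.sig = "vu"  [terminal]
23. n0.tag = false  [not S₁.tag]
24. n0.acc = 15  [S₁.acc * 3 - 9]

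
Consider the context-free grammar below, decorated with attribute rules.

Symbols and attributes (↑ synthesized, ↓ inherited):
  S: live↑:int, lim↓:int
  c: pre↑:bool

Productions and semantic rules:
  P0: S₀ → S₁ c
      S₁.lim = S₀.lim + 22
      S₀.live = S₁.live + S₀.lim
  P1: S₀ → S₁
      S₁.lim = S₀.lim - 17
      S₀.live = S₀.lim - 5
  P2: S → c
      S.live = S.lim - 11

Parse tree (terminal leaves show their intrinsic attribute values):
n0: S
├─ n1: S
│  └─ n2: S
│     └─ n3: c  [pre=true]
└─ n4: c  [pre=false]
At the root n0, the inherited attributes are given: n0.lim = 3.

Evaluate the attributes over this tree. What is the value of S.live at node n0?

1. n0.lim = 3  [given at root]
2. n1.lim = 25  [S₀.lim + 22]
3. n2.lim = 8  [S₀.lim - 17]
4. n3.pre = true  [terminal]
5. n2.live = -3  [S.lim - 11]
6. n1.live = 20  [S₀.lim - 5]
7. n4.pre = false  [terminal]
8. n0.live = 23  [S₁.live + S₀.lim]

23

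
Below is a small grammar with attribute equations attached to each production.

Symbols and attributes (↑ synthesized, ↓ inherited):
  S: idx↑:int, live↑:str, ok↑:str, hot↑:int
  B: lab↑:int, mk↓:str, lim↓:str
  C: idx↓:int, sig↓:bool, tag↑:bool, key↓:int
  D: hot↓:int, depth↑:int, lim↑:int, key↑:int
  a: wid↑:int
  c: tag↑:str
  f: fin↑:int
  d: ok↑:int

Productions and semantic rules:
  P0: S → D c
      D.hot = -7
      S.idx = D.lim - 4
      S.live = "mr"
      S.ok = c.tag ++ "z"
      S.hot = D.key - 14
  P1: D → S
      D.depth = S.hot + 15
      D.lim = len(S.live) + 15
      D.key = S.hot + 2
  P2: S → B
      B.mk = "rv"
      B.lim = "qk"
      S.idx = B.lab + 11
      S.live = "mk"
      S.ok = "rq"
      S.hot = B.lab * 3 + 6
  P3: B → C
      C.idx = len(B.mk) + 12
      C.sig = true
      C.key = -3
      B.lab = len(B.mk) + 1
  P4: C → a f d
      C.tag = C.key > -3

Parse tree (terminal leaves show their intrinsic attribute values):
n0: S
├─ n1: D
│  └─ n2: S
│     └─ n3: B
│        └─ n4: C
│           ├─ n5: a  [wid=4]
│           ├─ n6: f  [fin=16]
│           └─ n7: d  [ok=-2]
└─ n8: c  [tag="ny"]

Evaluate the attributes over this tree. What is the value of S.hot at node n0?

3

1. n1.hot = -7  [-7]
2. n3.mk = "rv"  ["rv"]
3. n3.lim = "qk"  ["qk"]
4. n4.idx = 14  [len(B.mk) + 12]
5. n4.sig = true  [true]
6. n4.key = -3  [-3]
7. n5.wid = 4  [terminal]
8. n6.fin = 16  [terminal]
9. n7.ok = -2  [terminal]
10. n4.tag = false  [C.key > -3]
11. n3.lab = 3  [len(B.mk) + 1]
12. n2.idx = 14  [B.lab + 11]
13. n2.live = "mk"  ["mk"]
14. n2.ok = "rq"  ["rq"]
15. n2.hot = 15  [B.lab * 3 + 6]
16. n1.depth = 30  [S.hot + 15]
17. n1.lim = 17  [len(S.live) + 15]
18. n1.key = 17  [S.hot + 2]
19. n8.tag = "ny"  [terminal]
20. n0.idx = 13  [D.lim - 4]
21. n0.live = "mr"  ["mr"]
22. n0.ok = "nyz"  [c.tag ++ "z"]
23. n0.hot = 3  [D.key - 14]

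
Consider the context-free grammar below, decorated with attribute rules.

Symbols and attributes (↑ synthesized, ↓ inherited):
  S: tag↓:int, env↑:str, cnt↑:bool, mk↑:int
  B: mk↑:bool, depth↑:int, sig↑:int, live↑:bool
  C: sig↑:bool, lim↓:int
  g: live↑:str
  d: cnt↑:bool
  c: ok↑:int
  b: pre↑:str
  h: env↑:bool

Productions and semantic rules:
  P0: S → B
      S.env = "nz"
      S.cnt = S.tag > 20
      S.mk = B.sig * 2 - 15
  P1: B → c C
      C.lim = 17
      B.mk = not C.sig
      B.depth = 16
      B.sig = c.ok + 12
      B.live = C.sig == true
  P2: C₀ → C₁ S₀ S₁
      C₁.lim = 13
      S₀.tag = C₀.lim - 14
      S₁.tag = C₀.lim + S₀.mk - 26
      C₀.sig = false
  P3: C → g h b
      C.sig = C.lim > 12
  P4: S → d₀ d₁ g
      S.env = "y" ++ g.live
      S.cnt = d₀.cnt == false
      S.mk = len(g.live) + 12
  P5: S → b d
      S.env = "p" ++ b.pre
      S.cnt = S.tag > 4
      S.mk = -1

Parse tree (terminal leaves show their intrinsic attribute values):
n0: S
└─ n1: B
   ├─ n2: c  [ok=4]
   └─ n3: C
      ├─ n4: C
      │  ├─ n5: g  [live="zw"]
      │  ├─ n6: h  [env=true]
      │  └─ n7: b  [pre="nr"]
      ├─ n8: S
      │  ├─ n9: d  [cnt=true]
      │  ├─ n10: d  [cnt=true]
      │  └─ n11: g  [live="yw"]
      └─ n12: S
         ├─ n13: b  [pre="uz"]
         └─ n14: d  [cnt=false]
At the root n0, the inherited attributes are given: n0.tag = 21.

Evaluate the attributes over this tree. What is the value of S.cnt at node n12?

true

1. n0.tag = 21  [given at root]
2. n2.ok = 4  [terminal]
3. n3.lim = 17  [17]
4. n4.lim = 13  [13]
5. n5.live = "zw"  [terminal]
6. n6.env = true  [terminal]
7. n7.pre = "nr"  [terminal]
8. n4.sig = true  [C.lim > 12]
9. n8.tag = 3  [C₀.lim - 14]
10. n9.cnt = true  [terminal]
11. n10.cnt = true  [terminal]
12. n11.live = "yw"  [terminal]
13. n8.env = "yyw"  ["y" ++ g.live]
14. n8.cnt = false  [d₀.cnt == false]
15. n8.mk = 14  [len(g.live) + 12]
16. n12.tag = 5  [C₀.lim + S₀.mk - 26]
17. n13.pre = "uz"  [terminal]
18. n14.cnt = false  [terminal]
19. n12.env = "puz"  ["p" ++ b.pre]
20. n12.cnt = true  [S.tag > 4]
21. n12.mk = -1  [-1]
22. n3.sig = false  [false]
23. n1.mk = true  [not C.sig]
24. n1.depth = 16  [16]
25. n1.sig = 16  [c.ok + 12]
26. n1.live = false  [C.sig == true]
27. n0.env = "nz"  ["nz"]
28. n0.cnt = true  [S.tag > 20]
29. n0.mk = 17  [B.sig * 2 - 15]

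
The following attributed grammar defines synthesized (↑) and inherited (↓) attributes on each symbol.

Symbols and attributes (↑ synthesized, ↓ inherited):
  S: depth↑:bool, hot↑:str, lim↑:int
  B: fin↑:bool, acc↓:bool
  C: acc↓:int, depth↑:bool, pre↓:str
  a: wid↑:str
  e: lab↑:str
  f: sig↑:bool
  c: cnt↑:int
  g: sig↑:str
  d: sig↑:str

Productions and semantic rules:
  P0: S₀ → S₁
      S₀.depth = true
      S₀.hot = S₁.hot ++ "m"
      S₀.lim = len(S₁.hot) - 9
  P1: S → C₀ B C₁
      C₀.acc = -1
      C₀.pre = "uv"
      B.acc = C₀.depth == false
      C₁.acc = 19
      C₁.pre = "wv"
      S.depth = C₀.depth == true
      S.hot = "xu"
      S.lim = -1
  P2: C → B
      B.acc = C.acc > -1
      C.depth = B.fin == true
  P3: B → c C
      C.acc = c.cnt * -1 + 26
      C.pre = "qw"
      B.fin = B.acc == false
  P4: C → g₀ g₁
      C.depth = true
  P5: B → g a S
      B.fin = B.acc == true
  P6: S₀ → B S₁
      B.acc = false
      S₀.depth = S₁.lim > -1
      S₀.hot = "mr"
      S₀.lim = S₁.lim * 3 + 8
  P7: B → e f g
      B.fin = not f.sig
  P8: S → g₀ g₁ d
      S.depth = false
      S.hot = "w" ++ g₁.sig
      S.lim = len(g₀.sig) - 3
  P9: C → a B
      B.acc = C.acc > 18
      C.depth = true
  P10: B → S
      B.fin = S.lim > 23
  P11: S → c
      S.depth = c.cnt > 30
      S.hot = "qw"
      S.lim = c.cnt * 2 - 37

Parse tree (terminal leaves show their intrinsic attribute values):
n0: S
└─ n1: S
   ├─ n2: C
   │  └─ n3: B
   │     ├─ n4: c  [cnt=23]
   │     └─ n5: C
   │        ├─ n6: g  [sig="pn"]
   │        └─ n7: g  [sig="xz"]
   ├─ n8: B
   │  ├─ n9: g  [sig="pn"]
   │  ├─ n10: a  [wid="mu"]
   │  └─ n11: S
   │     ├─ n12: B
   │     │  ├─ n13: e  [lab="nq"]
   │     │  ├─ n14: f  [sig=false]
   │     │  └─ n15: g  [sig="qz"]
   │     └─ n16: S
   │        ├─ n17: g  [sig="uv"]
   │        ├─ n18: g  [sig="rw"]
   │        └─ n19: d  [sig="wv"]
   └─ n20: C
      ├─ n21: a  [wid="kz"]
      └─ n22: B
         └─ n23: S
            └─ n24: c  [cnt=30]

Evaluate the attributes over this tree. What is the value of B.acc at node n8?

1. n2.acc = -1  [-1]
2. n2.pre = "uv"  ["uv"]
3. n3.acc = false  [C.acc > -1]
4. n4.cnt = 23  [terminal]
5. n5.acc = 3  [c.cnt * -1 + 26]
6. n5.pre = "qw"  ["qw"]
7. n6.sig = "pn"  [terminal]
8. n7.sig = "xz"  [terminal]
9. n5.depth = true  [true]
10. n3.fin = true  [B.acc == false]
11. n2.depth = true  [B.fin == true]
12. n8.acc = false  [C₀.depth == false]
13. n9.sig = "pn"  [terminal]
14. n10.wid = "mu"  [terminal]
15. n12.acc = false  [false]
16. n13.lab = "nq"  [terminal]
17. n14.sig = false  [terminal]
18. n15.sig = "qz"  [terminal]
19. n12.fin = true  [not f.sig]
20. n17.sig = "uv"  [terminal]
21. n18.sig = "rw"  [terminal]
22. n19.sig = "wv"  [terminal]
23. n16.depth = false  [false]
24. n16.hot = "wrw"  ["w" ++ g₁.sig]
25. n16.lim = -1  [len(g₀.sig) - 3]
26. n11.depth = false  [S₁.lim > -1]
27. n11.hot = "mr"  ["mr"]
28. n11.lim = 5  [S₁.lim * 3 + 8]
29. n8.fin = false  [B.acc == true]
30. n20.acc = 19  [19]
31. n20.pre = "wv"  ["wv"]
32. n21.wid = "kz"  [terminal]
33. n22.acc = true  [C.acc > 18]
34. n24.cnt = 30  [terminal]
35. n23.depth = false  [c.cnt > 30]
36. n23.hot = "qw"  ["qw"]
37. n23.lim = 23  [c.cnt * 2 - 37]
38. n22.fin = false  [S.lim > 23]
39. n20.depth = true  [true]
40. n1.depth = true  [C₀.depth == true]
41. n1.hot = "xu"  ["xu"]
42. n1.lim = -1  [-1]
43. n0.depth = true  [true]
44. n0.hot = "xum"  [S₁.hot ++ "m"]
45. n0.lim = -7  [len(S₁.hot) - 9]

false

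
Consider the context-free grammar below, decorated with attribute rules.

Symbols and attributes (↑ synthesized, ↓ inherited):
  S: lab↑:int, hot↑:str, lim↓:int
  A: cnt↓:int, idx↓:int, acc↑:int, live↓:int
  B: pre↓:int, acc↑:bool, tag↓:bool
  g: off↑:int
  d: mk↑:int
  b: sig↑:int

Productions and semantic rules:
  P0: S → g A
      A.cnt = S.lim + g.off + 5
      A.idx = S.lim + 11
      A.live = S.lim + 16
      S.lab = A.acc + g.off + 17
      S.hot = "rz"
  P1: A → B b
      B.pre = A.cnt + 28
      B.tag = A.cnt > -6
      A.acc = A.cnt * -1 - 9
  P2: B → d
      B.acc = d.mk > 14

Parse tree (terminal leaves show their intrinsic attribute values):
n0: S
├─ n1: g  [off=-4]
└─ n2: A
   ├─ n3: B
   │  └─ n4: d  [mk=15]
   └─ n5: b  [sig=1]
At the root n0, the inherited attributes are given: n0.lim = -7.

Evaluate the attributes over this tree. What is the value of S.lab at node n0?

10

1. n0.lim = -7  [given at root]
2. n1.off = -4  [terminal]
3. n2.cnt = -6  [S.lim + g.off + 5]
4. n2.idx = 4  [S.lim + 11]
5. n2.live = 9  [S.lim + 16]
6. n3.pre = 22  [A.cnt + 28]
7. n3.tag = false  [A.cnt > -6]
8. n4.mk = 15  [terminal]
9. n3.acc = true  [d.mk > 14]
10. n5.sig = 1  [terminal]
11. n2.acc = -3  [A.cnt * -1 - 9]
12. n0.lab = 10  [A.acc + g.off + 17]
13. n0.hot = "rz"  ["rz"]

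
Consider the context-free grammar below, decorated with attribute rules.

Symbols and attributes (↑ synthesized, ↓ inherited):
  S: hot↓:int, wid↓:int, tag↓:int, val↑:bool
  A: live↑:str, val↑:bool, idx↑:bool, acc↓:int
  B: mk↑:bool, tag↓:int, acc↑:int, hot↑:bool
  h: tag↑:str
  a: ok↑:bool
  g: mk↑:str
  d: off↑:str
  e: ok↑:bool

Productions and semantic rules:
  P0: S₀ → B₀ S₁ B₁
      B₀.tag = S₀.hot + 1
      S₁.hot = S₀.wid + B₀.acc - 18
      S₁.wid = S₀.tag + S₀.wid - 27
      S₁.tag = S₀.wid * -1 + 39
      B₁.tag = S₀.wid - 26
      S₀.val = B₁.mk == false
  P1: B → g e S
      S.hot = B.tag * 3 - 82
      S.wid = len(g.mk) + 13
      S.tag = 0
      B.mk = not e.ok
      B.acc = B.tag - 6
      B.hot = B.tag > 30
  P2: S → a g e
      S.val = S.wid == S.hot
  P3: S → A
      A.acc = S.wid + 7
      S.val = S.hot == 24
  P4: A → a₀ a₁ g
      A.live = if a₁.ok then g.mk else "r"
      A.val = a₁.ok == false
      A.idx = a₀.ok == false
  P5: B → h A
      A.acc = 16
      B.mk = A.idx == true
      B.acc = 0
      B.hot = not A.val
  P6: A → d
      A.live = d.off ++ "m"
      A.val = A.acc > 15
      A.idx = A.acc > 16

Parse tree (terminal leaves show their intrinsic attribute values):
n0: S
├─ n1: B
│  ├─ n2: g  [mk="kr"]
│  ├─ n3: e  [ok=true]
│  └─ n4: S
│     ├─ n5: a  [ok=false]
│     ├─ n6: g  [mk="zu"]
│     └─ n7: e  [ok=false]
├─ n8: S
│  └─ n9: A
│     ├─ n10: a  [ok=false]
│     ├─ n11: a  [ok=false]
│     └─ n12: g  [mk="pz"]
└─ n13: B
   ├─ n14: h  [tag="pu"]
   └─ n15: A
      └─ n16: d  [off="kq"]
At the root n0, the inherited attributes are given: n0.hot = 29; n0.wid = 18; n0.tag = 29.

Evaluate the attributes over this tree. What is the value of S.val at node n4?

1. n0.hot = 29  [given at root]
2. n0.wid = 18  [given at root]
3. n0.tag = 29  [given at root]
4. n1.tag = 30  [S₀.hot + 1]
5. n2.mk = "kr"  [terminal]
6. n3.ok = true  [terminal]
7. n4.hot = 8  [B.tag * 3 - 82]
8. n4.wid = 15  [len(g.mk) + 13]
9. n4.tag = 0  [0]
10. n5.ok = false  [terminal]
11. n6.mk = "zu"  [terminal]
12. n7.ok = false  [terminal]
13. n4.val = false  [S.wid == S.hot]
14. n1.mk = false  [not e.ok]
15. n1.acc = 24  [B.tag - 6]
16. n1.hot = false  [B.tag > 30]
17. n8.hot = 24  [S₀.wid + B₀.acc - 18]
18. n8.wid = 20  [S₀.tag + S₀.wid - 27]
19. n8.tag = 21  [S₀.wid * -1 + 39]
20. n9.acc = 27  [S.wid + 7]
21. n10.ok = false  [terminal]
22. n11.ok = false  [terminal]
23. n12.mk = "pz"  [terminal]
24. n9.live = "r"  [if a₁.ok then g.mk else "r"]
25. n9.val = true  [a₁.ok == false]
26. n9.idx = true  [a₀.ok == false]
27. n8.val = true  [S.hot == 24]
28. n13.tag = -8  [S₀.wid - 26]
29. n14.tag = "pu"  [terminal]
30. n15.acc = 16  [16]
31. n16.off = "kq"  [terminal]
32. n15.live = "kqm"  [d.off ++ "m"]
33. n15.val = true  [A.acc > 15]
34. n15.idx = false  [A.acc > 16]
35. n13.mk = false  [A.idx == true]
36. n13.acc = 0  [0]
37. n13.hot = false  [not A.val]
38. n0.val = true  [B₁.mk == false]

false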